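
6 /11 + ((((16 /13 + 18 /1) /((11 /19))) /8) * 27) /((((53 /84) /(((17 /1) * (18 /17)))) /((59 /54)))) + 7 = 26540812 /7579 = 3501.89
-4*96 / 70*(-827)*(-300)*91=-123851520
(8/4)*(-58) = -116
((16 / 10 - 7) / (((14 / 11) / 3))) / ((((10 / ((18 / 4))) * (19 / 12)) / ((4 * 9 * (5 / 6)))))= -72171 / 665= -108.53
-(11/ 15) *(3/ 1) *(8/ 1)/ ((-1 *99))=8/ 45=0.18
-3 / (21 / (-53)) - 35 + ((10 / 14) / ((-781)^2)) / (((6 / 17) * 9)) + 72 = 10276623013 / 230565258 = 44.57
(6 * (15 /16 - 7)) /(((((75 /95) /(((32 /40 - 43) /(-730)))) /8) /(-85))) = 6610841 /3650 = 1811.19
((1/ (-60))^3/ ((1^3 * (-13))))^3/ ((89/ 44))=11/ 492630532992000000000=0.00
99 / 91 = 1.09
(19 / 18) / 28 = 19 / 504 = 0.04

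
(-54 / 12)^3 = -729 / 8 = -91.12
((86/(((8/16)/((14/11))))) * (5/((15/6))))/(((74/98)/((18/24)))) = 176988/407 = 434.86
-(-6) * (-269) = -1614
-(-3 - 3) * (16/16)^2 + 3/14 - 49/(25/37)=-23207/350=-66.31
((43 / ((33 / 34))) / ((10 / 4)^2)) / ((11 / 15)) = 5848 / 605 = 9.67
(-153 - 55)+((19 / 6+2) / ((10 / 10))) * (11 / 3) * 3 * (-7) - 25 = -3785 / 6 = -630.83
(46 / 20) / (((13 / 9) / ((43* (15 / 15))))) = 8901 / 130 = 68.47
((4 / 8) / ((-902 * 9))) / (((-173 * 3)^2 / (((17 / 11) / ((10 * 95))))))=-17 / 45701457298200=-0.00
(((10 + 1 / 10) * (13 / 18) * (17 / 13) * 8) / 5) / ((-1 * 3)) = -3434 / 675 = -5.09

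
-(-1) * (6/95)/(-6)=-1/95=-0.01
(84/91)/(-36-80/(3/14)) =-9/3991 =-0.00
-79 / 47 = -1.68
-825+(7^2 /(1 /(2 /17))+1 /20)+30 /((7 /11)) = -1837461 /2380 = -772.04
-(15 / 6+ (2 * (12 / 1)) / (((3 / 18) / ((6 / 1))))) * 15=-25995 / 2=-12997.50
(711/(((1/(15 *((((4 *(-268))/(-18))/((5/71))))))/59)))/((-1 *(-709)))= 532137048/709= 750545.91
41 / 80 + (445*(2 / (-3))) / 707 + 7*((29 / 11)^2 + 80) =12498330041 / 20531280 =608.75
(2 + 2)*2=8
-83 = -83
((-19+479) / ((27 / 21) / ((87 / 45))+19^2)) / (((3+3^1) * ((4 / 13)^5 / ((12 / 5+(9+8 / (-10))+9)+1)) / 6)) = 178557402751 / 18795008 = 9500.26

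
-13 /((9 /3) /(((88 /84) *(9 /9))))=-286 /63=-4.54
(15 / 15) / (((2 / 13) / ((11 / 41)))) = 143 / 82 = 1.74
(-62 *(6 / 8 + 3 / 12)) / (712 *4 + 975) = -62 / 3823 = -0.02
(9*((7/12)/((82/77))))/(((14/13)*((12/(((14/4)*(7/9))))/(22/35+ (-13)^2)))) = 13866853/78720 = 176.15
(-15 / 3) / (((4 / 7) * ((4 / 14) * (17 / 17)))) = -245 / 8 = -30.62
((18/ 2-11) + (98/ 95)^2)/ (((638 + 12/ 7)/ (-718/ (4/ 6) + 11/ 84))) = 381999911/ 242483700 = 1.58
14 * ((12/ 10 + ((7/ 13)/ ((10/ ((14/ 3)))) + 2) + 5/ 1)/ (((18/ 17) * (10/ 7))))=686392/ 8775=78.22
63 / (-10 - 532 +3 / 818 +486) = -51534 / 45805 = -1.13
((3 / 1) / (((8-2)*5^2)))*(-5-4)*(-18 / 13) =81 / 325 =0.25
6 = 6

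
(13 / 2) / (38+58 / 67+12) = 871 / 6816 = 0.13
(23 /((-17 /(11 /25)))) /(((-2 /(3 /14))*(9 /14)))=253 /2550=0.10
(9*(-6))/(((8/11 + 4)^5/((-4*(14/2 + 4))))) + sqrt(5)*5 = 12.19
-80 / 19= -4.21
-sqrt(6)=-2.45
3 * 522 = 1566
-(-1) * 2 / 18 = 1 / 9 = 0.11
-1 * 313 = -313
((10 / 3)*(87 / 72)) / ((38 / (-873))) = -14065 / 152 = -92.53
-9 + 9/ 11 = -90/ 11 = -8.18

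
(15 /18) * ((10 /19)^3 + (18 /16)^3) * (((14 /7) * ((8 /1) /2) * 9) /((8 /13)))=1074881145 /7023616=153.04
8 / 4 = 2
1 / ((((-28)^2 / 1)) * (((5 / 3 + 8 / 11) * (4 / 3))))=99 / 247744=0.00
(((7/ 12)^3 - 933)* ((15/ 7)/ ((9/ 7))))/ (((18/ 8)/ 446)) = -1797247315/ 5832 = -308169.98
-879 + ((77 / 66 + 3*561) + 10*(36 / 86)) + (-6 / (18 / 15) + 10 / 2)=208813 / 258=809.35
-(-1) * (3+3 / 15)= 16 / 5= 3.20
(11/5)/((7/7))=11/5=2.20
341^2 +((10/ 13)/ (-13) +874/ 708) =6956697419/ 59826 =116282.18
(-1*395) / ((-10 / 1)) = 79 / 2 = 39.50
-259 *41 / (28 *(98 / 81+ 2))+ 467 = 362803 / 1040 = 348.85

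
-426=-426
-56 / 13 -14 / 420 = -1693 / 390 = -4.34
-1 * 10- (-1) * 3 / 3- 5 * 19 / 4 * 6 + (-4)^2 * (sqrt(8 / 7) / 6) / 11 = -303 / 2 + 16 * sqrt(14) / 231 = -151.24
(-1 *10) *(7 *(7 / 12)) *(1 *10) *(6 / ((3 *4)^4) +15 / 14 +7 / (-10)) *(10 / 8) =-7868525 / 41472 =-189.73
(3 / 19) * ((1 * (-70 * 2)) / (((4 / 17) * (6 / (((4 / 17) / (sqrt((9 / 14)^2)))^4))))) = -172103680 / 612449667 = -0.28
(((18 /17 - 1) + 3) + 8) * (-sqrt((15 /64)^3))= -705 * sqrt(15) /2176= -1.25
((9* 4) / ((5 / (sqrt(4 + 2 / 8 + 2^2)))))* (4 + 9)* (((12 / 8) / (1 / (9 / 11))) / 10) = 3159* sqrt(33) / 550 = 32.99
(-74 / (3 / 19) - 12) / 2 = -721 / 3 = -240.33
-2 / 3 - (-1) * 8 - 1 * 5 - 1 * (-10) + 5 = 52 / 3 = 17.33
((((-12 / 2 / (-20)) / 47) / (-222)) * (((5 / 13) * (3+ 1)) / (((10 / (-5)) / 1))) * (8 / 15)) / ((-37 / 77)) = -308 / 12546885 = -0.00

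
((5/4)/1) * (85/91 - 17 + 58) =4770/91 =52.42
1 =1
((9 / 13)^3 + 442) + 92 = 1173927 / 2197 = 534.33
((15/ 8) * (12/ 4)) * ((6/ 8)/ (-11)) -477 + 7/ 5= -837731/ 1760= -475.98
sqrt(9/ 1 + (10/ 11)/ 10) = 10 * sqrt(11)/ 11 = 3.02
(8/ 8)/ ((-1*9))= -1/ 9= -0.11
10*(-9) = -90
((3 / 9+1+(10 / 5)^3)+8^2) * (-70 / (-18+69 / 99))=169400 / 571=296.67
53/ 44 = 1.20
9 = 9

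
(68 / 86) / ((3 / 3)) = 34 / 43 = 0.79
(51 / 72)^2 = 0.50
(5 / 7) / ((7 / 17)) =85 / 49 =1.73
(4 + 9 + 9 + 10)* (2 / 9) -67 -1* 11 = -638 / 9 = -70.89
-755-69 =-824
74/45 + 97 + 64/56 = 31433/315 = 99.79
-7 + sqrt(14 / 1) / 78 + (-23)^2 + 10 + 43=575.05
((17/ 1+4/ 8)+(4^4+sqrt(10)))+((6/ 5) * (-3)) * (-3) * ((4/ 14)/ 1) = sqrt(10)+19361/ 70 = 279.75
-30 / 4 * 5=-37.50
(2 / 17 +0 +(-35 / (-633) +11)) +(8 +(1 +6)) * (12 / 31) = 5664172 / 333591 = 16.98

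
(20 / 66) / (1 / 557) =5570 / 33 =168.79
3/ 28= 0.11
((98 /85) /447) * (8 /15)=784 /569925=0.00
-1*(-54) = 54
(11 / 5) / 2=11 / 10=1.10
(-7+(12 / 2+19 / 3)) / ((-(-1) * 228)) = 4 / 171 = 0.02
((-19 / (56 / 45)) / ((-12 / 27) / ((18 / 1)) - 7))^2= 4796255025 / 1015314496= 4.72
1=1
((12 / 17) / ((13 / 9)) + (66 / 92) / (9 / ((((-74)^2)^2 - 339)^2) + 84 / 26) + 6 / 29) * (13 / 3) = 3405568226039923454843 / 856442044786887541770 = 3.98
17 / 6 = 2.83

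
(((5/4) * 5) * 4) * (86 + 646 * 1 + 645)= 34425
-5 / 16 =-0.31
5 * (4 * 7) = 140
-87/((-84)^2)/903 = -29/2123856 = -0.00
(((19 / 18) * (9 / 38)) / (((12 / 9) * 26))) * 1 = 3 / 416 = 0.01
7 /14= 1 /2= 0.50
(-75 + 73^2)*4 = 21016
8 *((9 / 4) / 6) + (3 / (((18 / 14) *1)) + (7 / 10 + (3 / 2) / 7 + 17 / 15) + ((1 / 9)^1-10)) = -158 / 63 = -2.51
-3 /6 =-1 /2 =-0.50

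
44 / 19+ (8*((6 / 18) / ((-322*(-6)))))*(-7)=9070 / 3933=2.31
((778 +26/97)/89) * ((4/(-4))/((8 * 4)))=-18873/69064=-0.27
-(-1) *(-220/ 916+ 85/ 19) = 18420/ 4351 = 4.23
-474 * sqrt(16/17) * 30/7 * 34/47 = -113760 * sqrt(17)/329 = -1425.67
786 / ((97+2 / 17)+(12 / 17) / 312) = 115804 / 14309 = 8.09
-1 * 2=-2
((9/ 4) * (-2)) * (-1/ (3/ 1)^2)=1/ 2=0.50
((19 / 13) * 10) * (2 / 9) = 380 / 117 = 3.25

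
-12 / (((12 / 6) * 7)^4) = -3 / 9604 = -0.00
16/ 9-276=-2468/ 9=-274.22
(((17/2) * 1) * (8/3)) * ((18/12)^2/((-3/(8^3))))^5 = -189253438930944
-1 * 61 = -61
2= 2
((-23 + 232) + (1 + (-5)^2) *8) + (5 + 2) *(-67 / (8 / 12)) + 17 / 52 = -14881 / 52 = -286.17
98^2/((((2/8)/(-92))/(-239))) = 844691008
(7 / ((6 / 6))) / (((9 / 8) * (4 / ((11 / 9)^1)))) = 1.90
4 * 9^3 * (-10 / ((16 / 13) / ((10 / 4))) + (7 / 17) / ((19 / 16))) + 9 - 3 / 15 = -58211.33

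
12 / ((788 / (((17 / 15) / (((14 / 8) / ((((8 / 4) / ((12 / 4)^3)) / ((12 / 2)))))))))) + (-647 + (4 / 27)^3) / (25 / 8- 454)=702513210988 / 489521425995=1.44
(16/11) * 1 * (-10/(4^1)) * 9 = -360/11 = -32.73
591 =591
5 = 5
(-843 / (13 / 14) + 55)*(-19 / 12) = 1350.34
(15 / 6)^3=125 / 8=15.62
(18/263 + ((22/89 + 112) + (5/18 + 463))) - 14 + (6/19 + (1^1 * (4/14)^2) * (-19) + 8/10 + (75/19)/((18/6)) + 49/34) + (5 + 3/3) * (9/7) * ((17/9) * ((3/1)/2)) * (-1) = 9036549486514/16670816505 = 542.06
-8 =-8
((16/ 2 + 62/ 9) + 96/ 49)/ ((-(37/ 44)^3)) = -632917120/ 22337973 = -28.33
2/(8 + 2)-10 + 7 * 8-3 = 216/5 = 43.20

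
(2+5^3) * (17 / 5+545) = 348234 / 5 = 69646.80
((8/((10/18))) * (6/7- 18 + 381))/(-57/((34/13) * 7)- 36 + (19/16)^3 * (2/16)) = -102155157504/758512175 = -134.68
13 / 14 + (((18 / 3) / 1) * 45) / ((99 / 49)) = 20723 / 154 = 134.56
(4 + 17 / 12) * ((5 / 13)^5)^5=1490116119384765625 / 6513609244492446153259144332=0.00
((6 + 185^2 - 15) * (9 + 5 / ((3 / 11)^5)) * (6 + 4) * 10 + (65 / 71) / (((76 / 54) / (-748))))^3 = 51767538234330068661947643348776208168751169000 / 35225297509826943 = 1469612519805922723512228000000.00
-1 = -1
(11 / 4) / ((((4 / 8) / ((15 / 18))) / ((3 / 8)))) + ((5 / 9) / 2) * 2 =655 / 288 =2.27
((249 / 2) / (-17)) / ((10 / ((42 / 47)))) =-5229 / 7990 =-0.65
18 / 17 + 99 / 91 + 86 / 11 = 169573 / 17017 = 9.96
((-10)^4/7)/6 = 5000/21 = 238.10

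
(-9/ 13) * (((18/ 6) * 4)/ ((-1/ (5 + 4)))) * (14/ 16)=1701/ 26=65.42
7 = 7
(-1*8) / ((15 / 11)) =-88 / 15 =-5.87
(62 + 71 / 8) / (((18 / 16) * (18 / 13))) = 91 / 2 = 45.50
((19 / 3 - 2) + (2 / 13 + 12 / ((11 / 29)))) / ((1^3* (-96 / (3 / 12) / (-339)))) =31.89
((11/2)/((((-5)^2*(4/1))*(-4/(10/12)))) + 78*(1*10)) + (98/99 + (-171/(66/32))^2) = 2667578087/348480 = 7654.90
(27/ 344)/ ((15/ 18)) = 81/ 860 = 0.09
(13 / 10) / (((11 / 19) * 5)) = 247 / 550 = 0.45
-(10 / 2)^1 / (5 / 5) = -5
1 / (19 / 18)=18 / 19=0.95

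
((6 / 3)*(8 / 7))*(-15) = -240 / 7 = -34.29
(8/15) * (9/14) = 12/35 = 0.34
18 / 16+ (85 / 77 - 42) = -24499 / 616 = -39.77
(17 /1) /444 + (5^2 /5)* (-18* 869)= -34725223 /444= -78209.96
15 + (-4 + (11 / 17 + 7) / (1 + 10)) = 2187 / 187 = 11.70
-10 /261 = -0.04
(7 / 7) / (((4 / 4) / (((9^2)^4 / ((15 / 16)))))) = 229582512 / 5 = 45916502.40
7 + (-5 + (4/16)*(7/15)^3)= 27343/13500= 2.03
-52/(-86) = 26/43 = 0.60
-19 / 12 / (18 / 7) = -0.62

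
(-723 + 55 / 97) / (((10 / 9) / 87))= -27434754 / 485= -56566.50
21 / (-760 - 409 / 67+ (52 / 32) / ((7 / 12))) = -19698 / 715993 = -0.03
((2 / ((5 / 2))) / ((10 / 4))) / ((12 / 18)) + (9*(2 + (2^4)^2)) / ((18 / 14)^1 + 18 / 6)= 13557 / 25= 542.28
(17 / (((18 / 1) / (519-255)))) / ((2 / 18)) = 2244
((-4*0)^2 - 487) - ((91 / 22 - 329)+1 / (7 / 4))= -25057 / 154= -162.71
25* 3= 75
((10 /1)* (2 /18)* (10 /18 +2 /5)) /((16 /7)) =301 /648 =0.46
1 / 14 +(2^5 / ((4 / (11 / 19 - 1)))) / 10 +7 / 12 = 2537 / 7980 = 0.32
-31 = -31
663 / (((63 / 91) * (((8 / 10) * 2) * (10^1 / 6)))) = 2873 / 8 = 359.12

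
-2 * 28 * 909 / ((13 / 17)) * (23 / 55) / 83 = -19903464 / 59345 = -335.39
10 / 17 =0.59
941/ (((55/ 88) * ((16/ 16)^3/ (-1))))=-7528/ 5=-1505.60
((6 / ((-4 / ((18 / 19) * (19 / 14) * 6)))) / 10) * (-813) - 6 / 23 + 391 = 2143709 / 1610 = 1331.50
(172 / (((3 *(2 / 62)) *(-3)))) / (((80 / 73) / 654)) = -10606681 / 30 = -353556.03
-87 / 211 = -0.41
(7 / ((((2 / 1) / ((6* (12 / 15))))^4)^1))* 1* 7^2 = 7112448 / 625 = 11379.92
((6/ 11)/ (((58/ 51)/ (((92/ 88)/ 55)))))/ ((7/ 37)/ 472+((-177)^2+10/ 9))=12023964/ 41320578627955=0.00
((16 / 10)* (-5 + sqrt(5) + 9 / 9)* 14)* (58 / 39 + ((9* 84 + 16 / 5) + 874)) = -142806272 / 975 + 35701568* sqrt(5) / 975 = -64589.89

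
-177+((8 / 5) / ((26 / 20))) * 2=-2269 / 13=-174.54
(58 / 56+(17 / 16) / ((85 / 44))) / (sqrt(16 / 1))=0.40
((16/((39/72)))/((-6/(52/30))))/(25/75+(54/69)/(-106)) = -19504/745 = -26.18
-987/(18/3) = -329/2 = -164.50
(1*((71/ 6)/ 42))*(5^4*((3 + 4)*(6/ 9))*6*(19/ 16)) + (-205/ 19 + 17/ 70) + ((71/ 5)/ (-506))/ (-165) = 7787782965247/ 1332500400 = 5844.49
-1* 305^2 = -93025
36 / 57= 12 / 19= 0.63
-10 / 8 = -5 / 4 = -1.25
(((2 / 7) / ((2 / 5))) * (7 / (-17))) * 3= -15 / 17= -0.88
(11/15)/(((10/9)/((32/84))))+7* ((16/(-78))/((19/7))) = -35996/129675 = -0.28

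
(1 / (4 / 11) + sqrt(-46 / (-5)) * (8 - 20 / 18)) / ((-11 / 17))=-1054 * sqrt(230) / 495 - 17 / 4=-36.54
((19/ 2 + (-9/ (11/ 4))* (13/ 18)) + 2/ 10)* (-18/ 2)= -7263/ 110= -66.03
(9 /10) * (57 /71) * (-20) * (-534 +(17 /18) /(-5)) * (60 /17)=27244.96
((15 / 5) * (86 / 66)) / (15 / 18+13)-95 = -86477 / 913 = -94.72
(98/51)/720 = 49/18360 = 0.00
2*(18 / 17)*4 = 144 / 17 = 8.47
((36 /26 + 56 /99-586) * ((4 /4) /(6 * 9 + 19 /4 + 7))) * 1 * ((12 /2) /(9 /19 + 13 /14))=-1599558016 /42084471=-38.01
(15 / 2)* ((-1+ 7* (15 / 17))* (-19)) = -12540 / 17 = -737.65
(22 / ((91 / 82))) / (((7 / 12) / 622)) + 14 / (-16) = 21137.36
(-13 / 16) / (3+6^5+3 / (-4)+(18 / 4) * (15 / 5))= -13 / 124668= -0.00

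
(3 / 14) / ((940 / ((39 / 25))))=117 / 329000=0.00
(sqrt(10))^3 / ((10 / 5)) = 5 * sqrt(10) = 15.81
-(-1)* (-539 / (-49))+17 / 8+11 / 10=569 / 40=14.22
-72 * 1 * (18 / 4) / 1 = -324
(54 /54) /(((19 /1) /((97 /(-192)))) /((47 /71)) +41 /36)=-164124 /9137369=-0.02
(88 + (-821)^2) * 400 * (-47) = -12673625200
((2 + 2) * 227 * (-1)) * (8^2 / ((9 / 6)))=-116224 / 3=-38741.33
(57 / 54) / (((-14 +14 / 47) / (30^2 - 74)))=-52687 / 828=-63.63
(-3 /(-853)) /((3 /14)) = 14 /853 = 0.02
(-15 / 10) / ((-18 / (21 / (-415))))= -7 / 1660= -0.00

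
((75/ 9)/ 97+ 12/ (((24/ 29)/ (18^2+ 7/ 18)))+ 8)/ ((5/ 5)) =16453343/ 3492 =4711.72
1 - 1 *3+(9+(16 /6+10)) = 59 /3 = 19.67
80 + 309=389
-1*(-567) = 567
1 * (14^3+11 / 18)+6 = 49511 / 18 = 2750.61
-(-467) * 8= 3736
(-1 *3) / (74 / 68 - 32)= 102 / 1051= 0.10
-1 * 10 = -10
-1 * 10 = -10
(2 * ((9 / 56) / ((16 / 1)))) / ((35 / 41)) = 369 / 15680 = 0.02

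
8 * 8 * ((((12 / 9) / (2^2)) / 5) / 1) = 64 / 15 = 4.27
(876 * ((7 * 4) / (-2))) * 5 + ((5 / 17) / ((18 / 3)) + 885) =-6164365 / 102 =-60434.95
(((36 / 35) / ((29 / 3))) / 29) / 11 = 108 / 323785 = 0.00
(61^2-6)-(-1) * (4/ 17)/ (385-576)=12062601/ 3247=3715.00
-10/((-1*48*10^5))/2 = 1/960000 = 0.00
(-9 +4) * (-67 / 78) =4.29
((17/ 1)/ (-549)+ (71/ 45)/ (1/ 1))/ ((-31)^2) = 4246/ 2637945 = 0.00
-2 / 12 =-1 / 6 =-0.17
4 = 4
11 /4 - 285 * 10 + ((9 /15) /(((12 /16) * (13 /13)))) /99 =-5637539 /1980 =-2847.24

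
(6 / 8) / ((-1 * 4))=-3 / 16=-0.19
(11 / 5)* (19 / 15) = 209 / 75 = 2.79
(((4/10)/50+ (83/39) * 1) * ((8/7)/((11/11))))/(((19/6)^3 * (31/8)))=47987712/2418654875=0.02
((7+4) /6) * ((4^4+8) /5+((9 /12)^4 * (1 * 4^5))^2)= 962764 /5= 192552.80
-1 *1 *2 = -2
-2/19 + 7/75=-0.01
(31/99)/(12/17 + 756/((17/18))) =527/1348380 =0.00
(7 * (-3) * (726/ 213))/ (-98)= 363/ 497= 0.73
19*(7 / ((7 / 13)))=247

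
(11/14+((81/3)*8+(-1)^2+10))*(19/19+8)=28701/14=2050.07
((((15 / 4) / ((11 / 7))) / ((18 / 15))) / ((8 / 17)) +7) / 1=7903 / 704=11.23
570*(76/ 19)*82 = 186960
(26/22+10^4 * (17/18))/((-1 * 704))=-935117/69696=-13.42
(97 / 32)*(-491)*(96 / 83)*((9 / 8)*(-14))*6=27004509 / 166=162677.77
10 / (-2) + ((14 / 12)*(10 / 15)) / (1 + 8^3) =-23078 / 4617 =-5.00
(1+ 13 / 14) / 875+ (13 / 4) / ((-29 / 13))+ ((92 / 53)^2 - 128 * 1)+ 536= 817394560769 / 1995794500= 409.56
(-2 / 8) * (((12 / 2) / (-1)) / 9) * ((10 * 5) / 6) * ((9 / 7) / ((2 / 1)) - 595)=-208025 / 252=-825.50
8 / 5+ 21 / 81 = 251 / 135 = 1.86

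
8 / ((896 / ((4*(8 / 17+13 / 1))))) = 229 / 476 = 0.48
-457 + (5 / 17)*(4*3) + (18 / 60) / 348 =-8942423 / 19720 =-453.47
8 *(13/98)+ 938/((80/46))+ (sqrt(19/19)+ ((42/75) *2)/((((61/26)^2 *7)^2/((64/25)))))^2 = 1135238477774678760981117/2096798735907760937500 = 541.42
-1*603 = -603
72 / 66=12 / 11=1.09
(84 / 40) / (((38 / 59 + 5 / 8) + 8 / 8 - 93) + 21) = -1652 / 54855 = -0.03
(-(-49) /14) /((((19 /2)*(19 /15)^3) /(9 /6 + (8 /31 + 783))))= 1149474375 /8079902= 142.26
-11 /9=-1.22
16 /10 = 8 /5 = 1.60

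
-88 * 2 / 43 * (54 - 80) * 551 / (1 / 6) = 351819.91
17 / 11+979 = 10786 / 11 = 980.55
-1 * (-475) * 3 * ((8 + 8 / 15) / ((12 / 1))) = 3040 / 3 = 1013.33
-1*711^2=-505521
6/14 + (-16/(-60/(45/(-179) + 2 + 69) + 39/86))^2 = 1186456696765/721405881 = 1644.65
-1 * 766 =-766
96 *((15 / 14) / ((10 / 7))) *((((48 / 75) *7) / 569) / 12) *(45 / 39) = 2016 / 36985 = 0.05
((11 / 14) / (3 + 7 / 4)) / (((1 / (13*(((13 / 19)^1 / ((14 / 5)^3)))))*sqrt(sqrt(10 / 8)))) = 46475*sqrt(2)*5^(3 / 4) / 3467044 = 0.06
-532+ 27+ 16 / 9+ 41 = -4160 / 9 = -462.22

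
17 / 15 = 1.13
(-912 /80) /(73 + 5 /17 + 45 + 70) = -323 /5335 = -0.06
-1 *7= -7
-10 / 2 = -5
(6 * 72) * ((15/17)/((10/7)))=4536/17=266.82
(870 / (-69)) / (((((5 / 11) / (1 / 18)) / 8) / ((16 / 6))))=-20416 / 621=-32.88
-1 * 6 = -6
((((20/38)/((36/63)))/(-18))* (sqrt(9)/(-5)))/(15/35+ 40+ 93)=49/212952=0.00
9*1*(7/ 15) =21/ 5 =4.20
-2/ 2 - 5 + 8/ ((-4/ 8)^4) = 122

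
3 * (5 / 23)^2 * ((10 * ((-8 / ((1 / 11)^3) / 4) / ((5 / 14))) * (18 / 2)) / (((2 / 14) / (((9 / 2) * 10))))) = -15848217000 / 529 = -29958822.31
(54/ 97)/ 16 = 27/ 776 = 0.03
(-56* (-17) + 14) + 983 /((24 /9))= 10677 /8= 1334.62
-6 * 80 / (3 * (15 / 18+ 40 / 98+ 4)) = -47040 / 1541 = -30.53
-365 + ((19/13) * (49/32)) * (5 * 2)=-71265/208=-342.62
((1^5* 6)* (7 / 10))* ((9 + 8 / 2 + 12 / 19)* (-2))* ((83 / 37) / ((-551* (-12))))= -4067 / 104690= -0.04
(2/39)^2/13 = 4/19773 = 0.00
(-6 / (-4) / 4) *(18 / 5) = 27 / 20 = 1.35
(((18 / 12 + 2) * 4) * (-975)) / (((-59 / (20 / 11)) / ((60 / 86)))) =8190000 / 27907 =293.47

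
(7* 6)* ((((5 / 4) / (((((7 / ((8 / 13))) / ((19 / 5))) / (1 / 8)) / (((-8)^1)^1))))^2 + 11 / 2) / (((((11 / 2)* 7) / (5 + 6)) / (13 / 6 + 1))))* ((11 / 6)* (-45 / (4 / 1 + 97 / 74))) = -3633698035 / 1084811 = -3349.61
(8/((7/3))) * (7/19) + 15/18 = 2.10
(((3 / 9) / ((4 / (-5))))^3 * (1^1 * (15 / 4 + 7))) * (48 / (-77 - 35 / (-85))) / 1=91375 / 187488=0.49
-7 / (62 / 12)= -42 / 31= -1.35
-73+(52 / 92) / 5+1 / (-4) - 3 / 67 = -2255461 / 30820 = -73.18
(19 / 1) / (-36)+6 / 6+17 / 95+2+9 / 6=14197 / 3420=4.15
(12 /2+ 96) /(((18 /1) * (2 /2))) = 5.67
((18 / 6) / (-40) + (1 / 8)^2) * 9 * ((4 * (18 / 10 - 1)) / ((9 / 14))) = -133 / 50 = -2.66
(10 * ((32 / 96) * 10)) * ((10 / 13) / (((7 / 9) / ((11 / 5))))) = 6600 / 91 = 72.53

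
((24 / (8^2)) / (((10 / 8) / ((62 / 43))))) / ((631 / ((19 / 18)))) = 589 / 813990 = 0.00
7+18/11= 95/11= 8.64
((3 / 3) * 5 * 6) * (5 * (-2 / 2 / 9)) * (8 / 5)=-80 / 3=-26.67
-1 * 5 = -5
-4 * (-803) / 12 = 803 / 3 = 267.67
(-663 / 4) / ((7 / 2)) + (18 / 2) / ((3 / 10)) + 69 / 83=-19203 / 1162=-16.53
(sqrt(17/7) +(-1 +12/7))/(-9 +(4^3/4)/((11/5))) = -11 * sqrt(119)/133 -55/133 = -1.32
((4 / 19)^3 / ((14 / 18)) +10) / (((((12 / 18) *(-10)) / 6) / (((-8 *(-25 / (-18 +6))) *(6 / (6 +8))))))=21631770 / 336091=64.36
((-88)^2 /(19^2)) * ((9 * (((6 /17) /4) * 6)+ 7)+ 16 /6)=5699584 /18411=309.57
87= 87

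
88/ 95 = 0.93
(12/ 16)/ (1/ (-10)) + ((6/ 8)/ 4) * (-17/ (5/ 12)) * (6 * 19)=-4398/ 5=-879.60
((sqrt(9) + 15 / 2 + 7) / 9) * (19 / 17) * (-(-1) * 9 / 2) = 665 / 68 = 9.78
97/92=1.05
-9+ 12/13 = -8.08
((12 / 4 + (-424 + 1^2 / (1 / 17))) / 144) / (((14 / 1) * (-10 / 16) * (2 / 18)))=101 / 35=2.89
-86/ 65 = -1.32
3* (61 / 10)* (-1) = -183 / 10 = -18.30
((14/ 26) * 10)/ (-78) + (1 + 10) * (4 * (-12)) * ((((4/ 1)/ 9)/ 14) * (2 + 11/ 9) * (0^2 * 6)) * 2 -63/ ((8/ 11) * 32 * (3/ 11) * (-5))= 1243487/ 648960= 1.92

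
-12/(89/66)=-792/89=-8.90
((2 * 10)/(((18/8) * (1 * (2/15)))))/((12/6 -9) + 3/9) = -10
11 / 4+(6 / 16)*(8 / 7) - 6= -2.82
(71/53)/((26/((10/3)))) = 355/2067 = 0.17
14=14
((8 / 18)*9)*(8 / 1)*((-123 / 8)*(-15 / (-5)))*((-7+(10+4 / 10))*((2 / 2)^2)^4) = -25092 / 5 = -5018.40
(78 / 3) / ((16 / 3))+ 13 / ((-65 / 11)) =107 / 40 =2.68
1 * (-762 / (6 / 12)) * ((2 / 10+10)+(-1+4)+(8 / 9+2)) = -367792 / 15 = -24519.47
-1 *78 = -78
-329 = -329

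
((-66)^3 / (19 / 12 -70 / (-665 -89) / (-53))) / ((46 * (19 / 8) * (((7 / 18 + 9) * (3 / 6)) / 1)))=-763570976256 / 2154343139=-354.43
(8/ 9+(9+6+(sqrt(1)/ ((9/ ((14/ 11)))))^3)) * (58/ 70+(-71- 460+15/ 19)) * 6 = -10856683505926/ 215082945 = -50476.73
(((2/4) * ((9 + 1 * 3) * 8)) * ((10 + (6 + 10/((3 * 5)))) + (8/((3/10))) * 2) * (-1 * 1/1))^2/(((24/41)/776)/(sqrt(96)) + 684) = 260558087437025280/15786363715891 - 11972997120 * sqrt(6)/15786363715891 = 16505.26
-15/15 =-1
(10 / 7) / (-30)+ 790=16589 / 21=789.95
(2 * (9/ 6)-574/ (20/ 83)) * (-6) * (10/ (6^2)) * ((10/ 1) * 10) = 1189550/ 3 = 396516.67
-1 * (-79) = 79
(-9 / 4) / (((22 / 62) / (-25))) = 6975 / 44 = 158.52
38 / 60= 19 / 30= 0.63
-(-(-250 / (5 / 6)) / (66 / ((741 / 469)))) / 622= -18525 / 1604449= -0.01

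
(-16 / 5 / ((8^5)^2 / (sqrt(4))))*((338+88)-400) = -13 / 83886080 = -0.00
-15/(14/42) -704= -749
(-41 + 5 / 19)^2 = 599076 / 361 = 1659.49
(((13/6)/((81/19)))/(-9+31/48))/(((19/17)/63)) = -12376/3609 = -3.43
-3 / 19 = -0.16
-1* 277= -277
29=29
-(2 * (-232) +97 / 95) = 43983 / 95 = 462.98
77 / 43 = 1.79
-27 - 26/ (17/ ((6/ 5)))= -2451/ 85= -28.84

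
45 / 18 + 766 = 1537 / 2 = 768.50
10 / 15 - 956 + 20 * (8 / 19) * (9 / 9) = -53974 / 57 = -946.91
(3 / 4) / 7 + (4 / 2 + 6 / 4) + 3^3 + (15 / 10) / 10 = 2153 / 70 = 30.76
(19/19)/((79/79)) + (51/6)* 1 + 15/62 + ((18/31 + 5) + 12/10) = 2561/155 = 16.52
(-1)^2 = 1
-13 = -13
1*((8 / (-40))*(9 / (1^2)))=-9 / 5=-1.80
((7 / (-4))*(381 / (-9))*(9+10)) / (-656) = -16891 / 7872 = -2.15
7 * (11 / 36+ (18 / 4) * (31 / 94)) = 12.53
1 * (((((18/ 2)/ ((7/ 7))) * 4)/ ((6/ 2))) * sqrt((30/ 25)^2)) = 72/ 5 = 14.40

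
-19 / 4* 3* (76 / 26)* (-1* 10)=5415 / 13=416.54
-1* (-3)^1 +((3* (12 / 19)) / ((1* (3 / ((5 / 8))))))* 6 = 102 / 19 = 5.37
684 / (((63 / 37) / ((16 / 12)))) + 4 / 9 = 33772 / 63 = 536.06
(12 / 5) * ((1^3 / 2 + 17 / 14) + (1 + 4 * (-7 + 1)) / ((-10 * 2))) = 1203 / 175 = 6.87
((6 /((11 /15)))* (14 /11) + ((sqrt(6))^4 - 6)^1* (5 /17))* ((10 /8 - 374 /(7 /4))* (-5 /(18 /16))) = 261557700 /14399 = 18164.99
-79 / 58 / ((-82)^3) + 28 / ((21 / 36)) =1535008591 / 31979344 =48.00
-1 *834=-834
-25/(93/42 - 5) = 350/39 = 8.97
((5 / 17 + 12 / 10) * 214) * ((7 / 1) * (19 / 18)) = 1807337 / 765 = 2362.53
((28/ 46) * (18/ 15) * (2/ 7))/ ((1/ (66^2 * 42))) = 38181.29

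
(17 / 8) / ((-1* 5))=-0.42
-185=-185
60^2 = 3600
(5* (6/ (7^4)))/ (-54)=-5/ 21609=-0.00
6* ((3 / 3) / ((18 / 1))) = 1 / 3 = 0.33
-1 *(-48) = 48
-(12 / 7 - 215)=1493 / 7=213.29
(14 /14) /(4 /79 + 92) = 0.01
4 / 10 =2 / 5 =0.40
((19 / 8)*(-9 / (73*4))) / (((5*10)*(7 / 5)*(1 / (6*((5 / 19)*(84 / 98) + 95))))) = -68391 / 114464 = -0.60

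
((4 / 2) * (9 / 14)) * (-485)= -623.57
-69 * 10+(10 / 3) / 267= -552680 / 801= -689.99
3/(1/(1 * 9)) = 27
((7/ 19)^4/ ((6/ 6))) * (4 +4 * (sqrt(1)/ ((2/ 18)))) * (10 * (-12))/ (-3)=29.48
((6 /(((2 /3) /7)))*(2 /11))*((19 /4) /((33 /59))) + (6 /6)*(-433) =-81245 /242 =-335.72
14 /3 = 4.67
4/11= 0.36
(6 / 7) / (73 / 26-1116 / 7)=-156 / 28505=-0.01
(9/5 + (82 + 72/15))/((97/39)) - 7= 13882/485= 28.62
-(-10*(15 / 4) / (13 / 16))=600 / 13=46.15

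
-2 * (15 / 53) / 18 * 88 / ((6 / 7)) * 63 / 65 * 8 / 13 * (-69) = 1190112 / 8957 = 132.87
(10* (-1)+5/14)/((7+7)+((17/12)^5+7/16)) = -16796160/35086583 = -0.48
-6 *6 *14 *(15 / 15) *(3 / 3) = -504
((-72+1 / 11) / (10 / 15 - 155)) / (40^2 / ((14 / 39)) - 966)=5537 / 41487578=0.00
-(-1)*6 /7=6 /7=0.86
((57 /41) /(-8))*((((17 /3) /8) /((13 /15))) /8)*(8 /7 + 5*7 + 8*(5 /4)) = -1564935 /1910272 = -0.82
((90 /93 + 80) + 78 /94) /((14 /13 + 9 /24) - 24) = -12394616 /3416665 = -3.63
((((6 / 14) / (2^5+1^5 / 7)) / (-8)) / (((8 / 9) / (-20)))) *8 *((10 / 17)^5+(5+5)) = 4289571 / 1419857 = 3.02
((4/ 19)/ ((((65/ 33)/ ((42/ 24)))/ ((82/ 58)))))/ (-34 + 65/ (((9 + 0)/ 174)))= 4059/ 18767060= 0.00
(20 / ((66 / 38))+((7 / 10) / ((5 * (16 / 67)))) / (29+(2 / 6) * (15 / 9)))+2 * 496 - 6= 1000727099 / 1003200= 997.53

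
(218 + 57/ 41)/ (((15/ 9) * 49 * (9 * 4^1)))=257/ 3444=0.07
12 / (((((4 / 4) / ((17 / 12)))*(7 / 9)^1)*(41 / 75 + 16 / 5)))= 11475 / 1967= 5.83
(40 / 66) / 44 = 5 / 363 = 0.01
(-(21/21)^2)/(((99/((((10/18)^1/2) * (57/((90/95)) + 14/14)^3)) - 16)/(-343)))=-84773930045/3954084128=-21.44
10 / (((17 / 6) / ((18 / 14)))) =540 / 119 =4.54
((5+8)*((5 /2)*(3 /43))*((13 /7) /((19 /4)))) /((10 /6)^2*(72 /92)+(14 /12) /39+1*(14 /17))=92774916 /316815443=0.29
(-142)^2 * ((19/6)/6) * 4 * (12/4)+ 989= 386083/3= 128694.33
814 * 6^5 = 6329664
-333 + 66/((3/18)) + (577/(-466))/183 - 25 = 3239987/85278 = 37.99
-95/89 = -1.07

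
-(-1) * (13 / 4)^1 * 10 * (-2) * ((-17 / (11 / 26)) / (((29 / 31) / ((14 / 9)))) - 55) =22732645 / 2871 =7918.02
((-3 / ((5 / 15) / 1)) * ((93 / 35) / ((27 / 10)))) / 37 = -62 / 259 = -0.24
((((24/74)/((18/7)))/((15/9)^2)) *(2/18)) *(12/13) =56/12025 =0.00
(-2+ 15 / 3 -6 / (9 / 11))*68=-884 / 3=-294.67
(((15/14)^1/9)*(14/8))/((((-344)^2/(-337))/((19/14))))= -32015/39760896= -0.00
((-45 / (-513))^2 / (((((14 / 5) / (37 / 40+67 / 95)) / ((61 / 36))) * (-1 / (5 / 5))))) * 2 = -89975 / 5926176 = -0.02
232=232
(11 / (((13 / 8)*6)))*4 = 176 / 39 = 4.51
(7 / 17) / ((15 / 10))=0.27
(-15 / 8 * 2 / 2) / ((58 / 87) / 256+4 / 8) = -720 / 193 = -3.73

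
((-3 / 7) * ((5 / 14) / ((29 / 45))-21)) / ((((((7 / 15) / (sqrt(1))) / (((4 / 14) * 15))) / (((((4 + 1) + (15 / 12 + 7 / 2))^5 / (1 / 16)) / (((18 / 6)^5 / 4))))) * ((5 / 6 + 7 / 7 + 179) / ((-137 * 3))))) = -513031486990815 / 120875944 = -4244281.12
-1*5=-5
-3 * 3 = -9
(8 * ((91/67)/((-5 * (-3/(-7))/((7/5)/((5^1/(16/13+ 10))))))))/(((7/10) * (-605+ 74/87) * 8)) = 414932/88039675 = 0.00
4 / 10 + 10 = 52 / 5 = 10.40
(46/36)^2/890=0.00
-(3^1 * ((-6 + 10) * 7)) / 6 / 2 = -7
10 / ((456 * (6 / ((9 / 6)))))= 5 / 912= 0.01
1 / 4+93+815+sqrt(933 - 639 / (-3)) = sqrt(1146)+3633 / 4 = 942.10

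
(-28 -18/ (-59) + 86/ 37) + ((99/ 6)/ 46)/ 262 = -1334903897/ 52619032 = -25.37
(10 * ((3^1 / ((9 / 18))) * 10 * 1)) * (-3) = -1800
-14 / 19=-0.74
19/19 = 1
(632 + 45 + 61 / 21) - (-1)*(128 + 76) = 18562 / 21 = 883.90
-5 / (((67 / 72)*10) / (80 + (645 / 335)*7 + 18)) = -268884 / 4489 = -59.90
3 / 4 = 0.75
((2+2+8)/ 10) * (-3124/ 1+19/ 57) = -18742/ 5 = -3748.40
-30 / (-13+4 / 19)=190 / 81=2.35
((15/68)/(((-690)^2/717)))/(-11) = -239/7913840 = -0.00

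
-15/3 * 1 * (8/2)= -20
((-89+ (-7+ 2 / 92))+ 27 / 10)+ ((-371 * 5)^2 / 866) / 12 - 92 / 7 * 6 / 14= 13598059579 / 58558920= 232.21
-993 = -993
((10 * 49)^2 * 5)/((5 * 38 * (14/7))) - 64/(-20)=300429/95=3162.41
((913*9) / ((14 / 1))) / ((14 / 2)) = 8217 / 98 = 83.85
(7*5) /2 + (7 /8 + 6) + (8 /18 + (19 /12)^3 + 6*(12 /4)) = 80851 /1728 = 46.79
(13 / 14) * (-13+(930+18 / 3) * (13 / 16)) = 19435 / 28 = 694.11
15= 15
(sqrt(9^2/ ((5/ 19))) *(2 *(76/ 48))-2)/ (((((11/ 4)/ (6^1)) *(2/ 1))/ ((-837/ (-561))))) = -6696/ 2057 + 95418 *sqrt(95)/ 10285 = 87.17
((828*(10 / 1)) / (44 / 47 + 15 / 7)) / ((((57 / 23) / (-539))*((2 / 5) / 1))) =-28142429700 / 19247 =-1462172.27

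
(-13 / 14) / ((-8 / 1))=13 / 112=0.12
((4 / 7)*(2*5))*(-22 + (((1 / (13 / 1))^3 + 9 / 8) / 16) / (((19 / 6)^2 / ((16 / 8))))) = -1394995775 / 11103638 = -125.63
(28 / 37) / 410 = 14 / 7585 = 0.00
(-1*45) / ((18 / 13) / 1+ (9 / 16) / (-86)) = -89440 / 2739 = -32.65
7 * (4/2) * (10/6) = 70/3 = 23.33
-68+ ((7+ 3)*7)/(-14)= -73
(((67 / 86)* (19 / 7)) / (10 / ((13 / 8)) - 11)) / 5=-16549 / 189630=-0.09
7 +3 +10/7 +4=108/7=15.43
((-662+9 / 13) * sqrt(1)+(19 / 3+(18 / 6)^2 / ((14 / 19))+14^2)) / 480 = -0.93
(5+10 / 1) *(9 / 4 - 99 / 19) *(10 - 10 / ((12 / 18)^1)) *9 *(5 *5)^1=3796875 / 76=49958.88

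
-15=-15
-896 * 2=-1792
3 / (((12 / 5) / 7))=35 / 4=8.75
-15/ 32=-0.47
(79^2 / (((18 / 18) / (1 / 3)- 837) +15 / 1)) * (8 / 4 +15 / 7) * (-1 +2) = -180989 / 5733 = -31.57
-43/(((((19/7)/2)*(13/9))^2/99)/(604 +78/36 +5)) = -2173956246/3211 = -677034.02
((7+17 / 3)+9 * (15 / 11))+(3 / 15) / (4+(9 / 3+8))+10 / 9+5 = 76883 / 2475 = 31.06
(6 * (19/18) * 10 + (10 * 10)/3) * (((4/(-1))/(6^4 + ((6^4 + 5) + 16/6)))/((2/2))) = -1160/7799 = -0.15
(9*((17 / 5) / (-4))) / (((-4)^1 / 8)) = 153 / 10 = 15.30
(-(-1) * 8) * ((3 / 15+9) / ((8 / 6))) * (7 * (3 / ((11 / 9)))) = 948.44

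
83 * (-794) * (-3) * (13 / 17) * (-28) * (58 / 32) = -260873067 / 34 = -7672737.26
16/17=0.94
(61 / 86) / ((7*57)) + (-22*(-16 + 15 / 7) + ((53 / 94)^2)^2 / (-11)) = 4491912313578595 / 14734840897392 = 304.85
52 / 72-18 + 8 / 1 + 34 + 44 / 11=517 / 18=28.72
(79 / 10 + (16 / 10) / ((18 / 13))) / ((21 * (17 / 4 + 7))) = 326 / 8505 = 0.04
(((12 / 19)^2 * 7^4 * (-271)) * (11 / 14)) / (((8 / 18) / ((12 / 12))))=-165642246 / 361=-458842.79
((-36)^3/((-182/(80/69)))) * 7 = 622080/299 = 2080.54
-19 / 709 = -0.03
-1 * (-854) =854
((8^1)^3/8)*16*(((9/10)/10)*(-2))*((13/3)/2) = -9984/25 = -399.36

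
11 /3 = 3.67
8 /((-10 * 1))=-4 /5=-0.80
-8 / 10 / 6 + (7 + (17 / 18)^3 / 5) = 7.04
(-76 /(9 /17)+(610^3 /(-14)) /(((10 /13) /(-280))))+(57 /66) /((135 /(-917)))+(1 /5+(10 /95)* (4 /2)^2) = 333021975183169 /56430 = 5901505851.20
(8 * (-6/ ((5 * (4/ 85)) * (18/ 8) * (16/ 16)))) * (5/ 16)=-85/ 3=-28.33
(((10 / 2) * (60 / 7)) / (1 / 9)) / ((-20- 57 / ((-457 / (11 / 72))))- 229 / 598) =-1770893280 / 93494779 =-18.94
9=9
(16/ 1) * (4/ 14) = 32/ 7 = 4.57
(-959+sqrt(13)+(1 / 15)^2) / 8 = -107887 / 900+sqrt(13) / 8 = -119.42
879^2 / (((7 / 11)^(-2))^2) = 1855111041 / 14641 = 126706.58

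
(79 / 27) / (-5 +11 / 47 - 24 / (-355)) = -1318115 / 2116584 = -0.62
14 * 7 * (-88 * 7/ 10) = -6036.80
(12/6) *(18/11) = 36/11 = 3.27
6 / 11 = 0.55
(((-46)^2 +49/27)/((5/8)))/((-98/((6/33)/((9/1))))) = -457448/654885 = -0.70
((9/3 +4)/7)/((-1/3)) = -3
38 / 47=0.81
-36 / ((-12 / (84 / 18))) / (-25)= -14 / 25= -0.56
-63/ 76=-0.83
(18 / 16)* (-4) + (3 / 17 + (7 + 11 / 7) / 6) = -689 / 238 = -2.89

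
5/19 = 0.26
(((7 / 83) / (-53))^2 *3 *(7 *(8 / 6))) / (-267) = -0.00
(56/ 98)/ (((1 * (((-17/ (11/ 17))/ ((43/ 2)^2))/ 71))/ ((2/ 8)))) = -1444069/ 8092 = -178.46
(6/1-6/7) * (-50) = -1800/7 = -257.14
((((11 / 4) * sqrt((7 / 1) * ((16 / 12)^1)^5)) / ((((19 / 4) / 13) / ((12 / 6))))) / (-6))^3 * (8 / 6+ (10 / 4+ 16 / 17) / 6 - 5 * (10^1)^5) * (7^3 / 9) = 5866630443309697245184 * sqrt(21) / 557708534307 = 48204889161.69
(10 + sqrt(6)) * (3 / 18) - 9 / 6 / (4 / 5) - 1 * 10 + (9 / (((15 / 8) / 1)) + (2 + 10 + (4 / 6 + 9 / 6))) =sqrt(6) / 6 + 1051 / 120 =9.17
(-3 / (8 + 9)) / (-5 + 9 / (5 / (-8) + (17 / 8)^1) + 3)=-3 / 68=-0.04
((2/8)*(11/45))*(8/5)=22/225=0.10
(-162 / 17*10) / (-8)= 405 / 34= 11.91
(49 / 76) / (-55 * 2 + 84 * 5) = 49 / 23560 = 0.00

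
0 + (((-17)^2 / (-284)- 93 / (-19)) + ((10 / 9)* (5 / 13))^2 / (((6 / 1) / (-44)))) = 562382707 / 221597532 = 2.54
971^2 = 942841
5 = 5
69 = 69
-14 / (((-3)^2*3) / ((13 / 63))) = -26 / 243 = -0.11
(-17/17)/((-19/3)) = 3/19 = 0.16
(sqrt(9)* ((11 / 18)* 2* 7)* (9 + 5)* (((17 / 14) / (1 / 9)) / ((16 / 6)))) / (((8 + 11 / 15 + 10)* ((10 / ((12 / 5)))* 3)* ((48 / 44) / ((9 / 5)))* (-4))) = -1166319 / 449600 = -2.59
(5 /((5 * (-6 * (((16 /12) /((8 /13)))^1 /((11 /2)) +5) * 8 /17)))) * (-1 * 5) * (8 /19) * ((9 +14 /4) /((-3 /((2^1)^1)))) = -23375 /20292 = -1.15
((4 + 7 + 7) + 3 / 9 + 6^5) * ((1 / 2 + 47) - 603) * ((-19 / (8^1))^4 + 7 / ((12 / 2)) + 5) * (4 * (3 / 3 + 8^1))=-12125185179107 / 2048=-5920500575.74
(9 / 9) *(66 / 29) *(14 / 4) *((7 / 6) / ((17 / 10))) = 2695 / 493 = 5.47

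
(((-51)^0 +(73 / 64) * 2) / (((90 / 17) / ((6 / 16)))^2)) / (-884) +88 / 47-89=-26166072793 / 300318720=-87.13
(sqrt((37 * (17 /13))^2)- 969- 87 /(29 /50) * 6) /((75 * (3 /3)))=-23668 /975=-24.27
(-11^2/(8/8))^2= 14641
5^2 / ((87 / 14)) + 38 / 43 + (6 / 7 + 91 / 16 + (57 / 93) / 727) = 11.45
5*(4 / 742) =10 / 371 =0.03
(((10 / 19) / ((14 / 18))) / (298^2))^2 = 0.00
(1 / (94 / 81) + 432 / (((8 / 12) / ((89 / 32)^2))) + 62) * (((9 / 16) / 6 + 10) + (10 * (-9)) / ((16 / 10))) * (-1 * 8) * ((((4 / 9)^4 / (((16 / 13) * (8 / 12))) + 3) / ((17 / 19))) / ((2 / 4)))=12766569.58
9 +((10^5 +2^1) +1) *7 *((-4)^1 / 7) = -400003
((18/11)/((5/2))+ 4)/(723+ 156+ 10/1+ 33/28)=7168/1370875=0.01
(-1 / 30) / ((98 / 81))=-27 / 980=-0.03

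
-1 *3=-3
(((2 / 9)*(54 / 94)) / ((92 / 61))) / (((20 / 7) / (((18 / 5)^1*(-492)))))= -1418067 / 27025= -52.47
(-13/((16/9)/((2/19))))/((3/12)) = -117/38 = -3.08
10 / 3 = 3.33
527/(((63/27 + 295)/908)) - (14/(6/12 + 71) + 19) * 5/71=3640719036/2264119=1608.01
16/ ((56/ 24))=48/ 7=6.86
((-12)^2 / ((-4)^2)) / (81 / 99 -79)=-99 / 860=-0.12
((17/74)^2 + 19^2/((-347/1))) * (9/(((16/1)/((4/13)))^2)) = -16888977/5138065088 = -0.00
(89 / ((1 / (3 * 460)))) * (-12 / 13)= -1473840 / 13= -113372.31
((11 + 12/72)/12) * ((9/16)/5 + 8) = 43483/5760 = 7.55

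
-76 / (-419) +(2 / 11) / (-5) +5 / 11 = 13817 / 23045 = 0.60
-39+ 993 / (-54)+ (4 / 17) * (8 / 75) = -438833 / 7650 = -57.36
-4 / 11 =-0.36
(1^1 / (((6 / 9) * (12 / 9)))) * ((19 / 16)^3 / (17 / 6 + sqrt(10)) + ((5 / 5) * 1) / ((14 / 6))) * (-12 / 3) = 18111951 / 2035712- 555579 * sqrt(10) / 145408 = -3.19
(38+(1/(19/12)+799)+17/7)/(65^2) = 111728/561925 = 0.20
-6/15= -2/5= -0.40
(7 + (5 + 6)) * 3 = 54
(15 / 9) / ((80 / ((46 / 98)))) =23 / 2352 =0.01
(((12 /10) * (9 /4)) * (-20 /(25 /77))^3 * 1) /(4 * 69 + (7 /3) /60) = -1290909312 /564625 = -2286.31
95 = 95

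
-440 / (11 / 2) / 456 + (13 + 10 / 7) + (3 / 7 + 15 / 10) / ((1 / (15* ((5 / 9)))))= 3457 / 114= 30.32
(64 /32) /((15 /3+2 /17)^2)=578 /7569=0.08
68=68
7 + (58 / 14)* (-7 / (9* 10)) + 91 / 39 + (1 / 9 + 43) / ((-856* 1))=4794 / 535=8.96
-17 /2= -8.50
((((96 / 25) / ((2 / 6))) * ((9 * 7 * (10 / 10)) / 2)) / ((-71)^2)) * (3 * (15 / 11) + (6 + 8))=1.30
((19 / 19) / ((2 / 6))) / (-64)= -3 / 64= -0.05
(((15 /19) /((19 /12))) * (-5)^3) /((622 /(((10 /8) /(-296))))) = 28125 /66464432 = 0.00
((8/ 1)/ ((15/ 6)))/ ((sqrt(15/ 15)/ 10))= 32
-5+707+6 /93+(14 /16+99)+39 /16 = 398971 /496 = 804.38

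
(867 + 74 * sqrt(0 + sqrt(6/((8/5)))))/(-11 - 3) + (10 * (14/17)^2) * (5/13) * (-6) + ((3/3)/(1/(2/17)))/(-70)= -20403037/262990 - 37 * 15^(1/4) * sqrt(2)/14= -84.94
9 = 9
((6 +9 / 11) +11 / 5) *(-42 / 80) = -4.73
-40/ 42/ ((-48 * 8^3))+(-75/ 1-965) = -134184955/ 129024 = -1040.00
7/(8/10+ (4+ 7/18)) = 630/467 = 1.35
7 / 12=0.58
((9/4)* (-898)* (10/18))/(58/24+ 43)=-2694/109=-24.72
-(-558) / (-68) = -279 / 34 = -8.21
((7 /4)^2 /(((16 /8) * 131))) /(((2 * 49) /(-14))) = -7 /4192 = -0.00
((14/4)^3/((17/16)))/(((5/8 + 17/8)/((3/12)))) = 686/187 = 3.67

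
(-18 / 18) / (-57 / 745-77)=745 / 57422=0.01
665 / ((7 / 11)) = 1045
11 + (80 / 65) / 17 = 2447 / 221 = 11.07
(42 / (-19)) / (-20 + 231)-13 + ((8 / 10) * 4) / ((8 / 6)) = -212687 / 20045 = -10.61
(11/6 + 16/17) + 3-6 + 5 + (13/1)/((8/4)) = 575/51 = 11.27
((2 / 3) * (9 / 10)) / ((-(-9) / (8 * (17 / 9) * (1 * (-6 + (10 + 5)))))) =136 / 15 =9.07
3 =3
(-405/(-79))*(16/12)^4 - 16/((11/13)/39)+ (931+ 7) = 188354/869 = 216.75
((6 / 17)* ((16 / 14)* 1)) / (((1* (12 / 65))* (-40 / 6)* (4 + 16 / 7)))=-39 / 748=-0.05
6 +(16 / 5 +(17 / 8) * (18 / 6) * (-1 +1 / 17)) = 16 / 5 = 3.20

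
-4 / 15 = -0.27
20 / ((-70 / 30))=-60 / 7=-8.57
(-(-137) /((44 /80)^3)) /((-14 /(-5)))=2740000 /9317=294.09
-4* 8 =-32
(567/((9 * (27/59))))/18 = 7.65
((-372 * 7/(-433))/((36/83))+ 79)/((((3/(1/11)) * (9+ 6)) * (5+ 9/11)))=15079/467640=0.03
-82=-82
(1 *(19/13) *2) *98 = 3724/13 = 286.46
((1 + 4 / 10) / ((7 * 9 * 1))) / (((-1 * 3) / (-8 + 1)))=0.05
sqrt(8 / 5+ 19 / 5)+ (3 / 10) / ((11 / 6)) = 9 / 55+ 3 * sqrt(15) / 5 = 2.49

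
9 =9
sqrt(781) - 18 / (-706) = 9 / 353 +sqrt(781) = 27.97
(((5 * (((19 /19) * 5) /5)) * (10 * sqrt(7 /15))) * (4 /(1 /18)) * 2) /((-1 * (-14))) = 240 * sqrt(105) /7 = 351.32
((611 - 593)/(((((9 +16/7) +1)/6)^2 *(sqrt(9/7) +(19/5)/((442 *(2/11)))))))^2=1517771540192452862990400/105326126711387464193089 - 47762227587427569216000 *sqrt(7)/105326126711387464193089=13.21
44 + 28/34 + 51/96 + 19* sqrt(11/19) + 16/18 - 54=-37975/4896 + sqrt(209)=6.70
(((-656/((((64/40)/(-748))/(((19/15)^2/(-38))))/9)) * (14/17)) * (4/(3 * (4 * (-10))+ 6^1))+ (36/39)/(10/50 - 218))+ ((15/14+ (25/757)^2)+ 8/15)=127549742139107/37859055234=3369.07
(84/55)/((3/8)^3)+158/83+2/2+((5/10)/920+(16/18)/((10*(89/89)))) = 483131497/15119280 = 31.95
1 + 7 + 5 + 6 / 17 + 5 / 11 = 2582 / 187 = 13.81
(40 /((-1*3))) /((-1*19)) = 40 /57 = 0.70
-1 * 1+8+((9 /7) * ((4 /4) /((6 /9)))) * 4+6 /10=536 /35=15.31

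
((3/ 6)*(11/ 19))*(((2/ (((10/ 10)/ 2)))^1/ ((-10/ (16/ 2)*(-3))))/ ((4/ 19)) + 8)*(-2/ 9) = -2156/ 2565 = -0.84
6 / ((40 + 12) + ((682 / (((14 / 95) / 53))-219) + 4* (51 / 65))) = 455 / 18587703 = 0.00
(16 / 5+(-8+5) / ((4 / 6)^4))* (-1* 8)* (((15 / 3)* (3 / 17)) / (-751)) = -0.11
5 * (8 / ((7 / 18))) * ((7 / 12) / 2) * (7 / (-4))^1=-105 / 2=-52.50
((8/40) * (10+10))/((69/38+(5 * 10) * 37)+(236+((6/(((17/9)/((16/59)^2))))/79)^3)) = 15530437700811089453224/8106173262398082133570831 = 0.00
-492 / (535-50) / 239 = -492 / 115915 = -0.00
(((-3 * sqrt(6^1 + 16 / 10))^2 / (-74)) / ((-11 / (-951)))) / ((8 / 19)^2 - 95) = 58706181 / 69660085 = 0.84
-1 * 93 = -93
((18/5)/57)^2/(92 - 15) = 36/694925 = 0.00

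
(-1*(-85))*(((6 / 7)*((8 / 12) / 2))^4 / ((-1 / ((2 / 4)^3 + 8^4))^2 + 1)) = 292075602192 / 515642325485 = 0.57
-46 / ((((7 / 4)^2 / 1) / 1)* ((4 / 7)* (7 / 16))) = -2944 / 49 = -60.08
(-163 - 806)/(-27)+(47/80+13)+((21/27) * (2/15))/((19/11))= 406595/8208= 49.54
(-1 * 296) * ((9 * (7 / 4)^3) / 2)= -114219 / 16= -7138.69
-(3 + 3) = -6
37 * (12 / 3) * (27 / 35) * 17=67932 / 35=1940.91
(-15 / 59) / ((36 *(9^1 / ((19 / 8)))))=-95 / 50976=-0.00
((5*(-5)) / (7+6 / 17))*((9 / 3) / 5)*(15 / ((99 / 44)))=-68 / 5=-13.60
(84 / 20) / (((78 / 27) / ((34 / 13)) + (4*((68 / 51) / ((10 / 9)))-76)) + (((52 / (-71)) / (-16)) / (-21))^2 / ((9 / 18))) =-0.06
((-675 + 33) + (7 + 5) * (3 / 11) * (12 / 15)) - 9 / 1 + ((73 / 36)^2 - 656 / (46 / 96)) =-3300706543 / 1639440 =-2013.31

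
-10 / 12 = -5 / 6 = -0.83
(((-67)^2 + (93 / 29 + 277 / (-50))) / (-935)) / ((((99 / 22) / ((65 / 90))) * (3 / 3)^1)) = -84573671 / 109815750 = -0.77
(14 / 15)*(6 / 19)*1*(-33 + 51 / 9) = -2296 / 285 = -8.06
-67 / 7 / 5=-67 / 35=-1.91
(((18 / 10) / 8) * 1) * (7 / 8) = 63 / 320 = 0.20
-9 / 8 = -1.12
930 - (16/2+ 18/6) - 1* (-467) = 1386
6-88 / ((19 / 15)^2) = -17634 / 361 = -48.85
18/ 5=3.60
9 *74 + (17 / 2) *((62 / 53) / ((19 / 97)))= 716.76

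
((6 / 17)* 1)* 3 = 18 / 17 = 1.06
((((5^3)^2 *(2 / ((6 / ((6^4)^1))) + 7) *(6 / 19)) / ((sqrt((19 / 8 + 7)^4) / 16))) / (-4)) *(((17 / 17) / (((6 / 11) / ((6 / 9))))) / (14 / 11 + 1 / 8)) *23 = -125105868800 / 63099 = -1982691.78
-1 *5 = -5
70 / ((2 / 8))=280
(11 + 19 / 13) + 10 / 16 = 1361 / 104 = 13.09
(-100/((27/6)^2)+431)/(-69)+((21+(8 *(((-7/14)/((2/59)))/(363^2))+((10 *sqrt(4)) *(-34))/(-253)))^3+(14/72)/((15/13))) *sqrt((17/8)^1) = -34511/5589+7399131987434796963982739 *sqrt(34)/2226964250033796216240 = 19367.28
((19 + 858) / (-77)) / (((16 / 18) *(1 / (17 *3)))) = -402543 / 616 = -653.48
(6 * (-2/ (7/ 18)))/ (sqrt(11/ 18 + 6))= -648 * sqrt(238)/ 833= -12.00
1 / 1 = 1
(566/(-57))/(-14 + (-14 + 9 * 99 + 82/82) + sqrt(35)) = -163008/14182759 + 566 * sqrt(35)/42548277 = -0.01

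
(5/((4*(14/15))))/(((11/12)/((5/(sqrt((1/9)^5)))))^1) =273375/154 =1775.16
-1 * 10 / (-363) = 0.03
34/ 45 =0.76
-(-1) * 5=5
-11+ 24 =13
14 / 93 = 0.15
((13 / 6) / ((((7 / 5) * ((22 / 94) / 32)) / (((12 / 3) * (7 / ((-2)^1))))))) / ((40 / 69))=-56212 / 11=-5110.18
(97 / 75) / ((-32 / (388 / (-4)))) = 9409 / 2400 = 3.92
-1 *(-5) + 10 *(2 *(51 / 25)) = 229 / 5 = 45.80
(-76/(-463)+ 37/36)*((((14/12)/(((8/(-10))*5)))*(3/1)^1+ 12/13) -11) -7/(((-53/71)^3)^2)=-2055954321527997161/38421299415009888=-53.51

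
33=33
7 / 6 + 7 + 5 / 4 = 113 / 12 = 9.42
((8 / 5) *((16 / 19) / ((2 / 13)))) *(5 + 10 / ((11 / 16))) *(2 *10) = 715520 / 209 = 3423.54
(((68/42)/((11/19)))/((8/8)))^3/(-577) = -269586136/7112327607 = -0.04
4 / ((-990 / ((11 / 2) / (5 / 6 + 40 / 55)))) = -22 / 1545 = -0.01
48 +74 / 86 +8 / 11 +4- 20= 15887 / 473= 33.59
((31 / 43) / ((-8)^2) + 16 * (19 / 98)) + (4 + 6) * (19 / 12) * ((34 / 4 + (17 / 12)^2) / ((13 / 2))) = 1358756453 / 47331648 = 28.71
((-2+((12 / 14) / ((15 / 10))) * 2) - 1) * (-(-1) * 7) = -13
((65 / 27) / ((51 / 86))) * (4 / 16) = 2795 / 2754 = 1.01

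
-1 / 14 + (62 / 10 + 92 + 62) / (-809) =-15259 / 56630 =-0.27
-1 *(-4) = 4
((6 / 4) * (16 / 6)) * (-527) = -2108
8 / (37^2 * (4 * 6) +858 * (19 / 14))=56 / 238143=0.00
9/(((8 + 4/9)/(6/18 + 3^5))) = 9855/38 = 259.34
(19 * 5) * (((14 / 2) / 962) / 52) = 665 / 50024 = 0.01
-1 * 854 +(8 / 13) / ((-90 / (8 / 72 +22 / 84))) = -31474264 / 36855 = -854.00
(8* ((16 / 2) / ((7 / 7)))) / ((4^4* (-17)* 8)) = -0.00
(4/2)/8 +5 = 21/4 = 5.25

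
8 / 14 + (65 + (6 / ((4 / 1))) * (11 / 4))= 69.70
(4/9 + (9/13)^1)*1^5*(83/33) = 11039/3861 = 2.86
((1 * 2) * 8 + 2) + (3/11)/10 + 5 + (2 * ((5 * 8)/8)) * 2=4733/110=43.03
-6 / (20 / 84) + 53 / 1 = 139 / 5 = 27.80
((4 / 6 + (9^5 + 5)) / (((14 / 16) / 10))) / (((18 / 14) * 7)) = 14173120 / 189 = 74990.05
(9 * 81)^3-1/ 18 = 6973568801/ 18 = 387420488.94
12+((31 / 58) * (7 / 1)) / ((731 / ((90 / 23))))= 5860689 / 487577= 12.02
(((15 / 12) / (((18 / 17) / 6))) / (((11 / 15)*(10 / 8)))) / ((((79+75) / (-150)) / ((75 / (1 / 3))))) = -1434375 / 847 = -1693.48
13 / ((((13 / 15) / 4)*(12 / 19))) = 95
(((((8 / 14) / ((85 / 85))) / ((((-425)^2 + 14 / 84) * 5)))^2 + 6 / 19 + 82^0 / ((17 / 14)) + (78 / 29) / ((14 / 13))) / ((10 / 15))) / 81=49014177237763376767 / 727762026772641127050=0.07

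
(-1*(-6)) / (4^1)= 3 / 2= 1.50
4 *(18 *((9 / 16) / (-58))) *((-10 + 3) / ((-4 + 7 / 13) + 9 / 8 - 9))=-0.43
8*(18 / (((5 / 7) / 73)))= 14716.80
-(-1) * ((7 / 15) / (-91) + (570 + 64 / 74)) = 4118753 / 7215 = 570.86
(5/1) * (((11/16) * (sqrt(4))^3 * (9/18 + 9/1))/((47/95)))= 99275/188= 528.06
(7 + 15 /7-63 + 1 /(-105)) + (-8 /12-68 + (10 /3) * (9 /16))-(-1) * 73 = -5719 /120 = -47.66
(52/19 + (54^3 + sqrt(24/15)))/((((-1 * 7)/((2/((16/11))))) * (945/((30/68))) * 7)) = -8227637/3988404 - 11 * sqrt(10)/2099160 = -2.06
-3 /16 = -0.19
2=2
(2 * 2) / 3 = 4 / 3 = 1.33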